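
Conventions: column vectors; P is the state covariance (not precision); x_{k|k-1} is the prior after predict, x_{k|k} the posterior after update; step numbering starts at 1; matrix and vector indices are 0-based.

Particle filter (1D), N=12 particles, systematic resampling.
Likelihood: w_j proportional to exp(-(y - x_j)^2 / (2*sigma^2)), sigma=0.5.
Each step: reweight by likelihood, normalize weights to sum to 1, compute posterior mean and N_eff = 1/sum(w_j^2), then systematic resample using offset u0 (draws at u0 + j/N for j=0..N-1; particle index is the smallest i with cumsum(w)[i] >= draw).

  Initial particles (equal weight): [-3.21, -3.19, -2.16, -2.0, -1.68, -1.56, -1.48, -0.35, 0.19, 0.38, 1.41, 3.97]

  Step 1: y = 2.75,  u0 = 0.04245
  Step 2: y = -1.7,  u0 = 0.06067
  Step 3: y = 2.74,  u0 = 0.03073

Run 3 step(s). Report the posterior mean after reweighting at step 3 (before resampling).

post_mean = 1.4100

step 1: w=[0.0000, 0.0000, 0.0000, 0.0000, 0.0000, 0.0000, 0.0000, 0.0000, 0.0000, 0.0002, 0.3510, 0.6488]  mean=3.0708  Neff=1.8377  idx=[10, 10, 10, 10, 11, 11, 11, 11, 11, 11, 11, 11]
step 2: w=[0.2500, 0.2500, 0.2500, 0.2500, 0.0000, 0.0000, 0.0000, 0.0000, 0.0000, 0.0000, 0.0000, 0.0000]  mean=1.4100  Neff=4.0000  idx=[0, 0, 0, 1, 1, 1, 2, 2, 2, 3, 3, 3]
step 3: w=[0.0833, 0.0833, 0.0833, 0.0833, 0.0833, 0.0833, 0.0833, 0.0833, 0.0833, 0.0833, 0.0833, 0.0833]  mean=1.4100  Neff=12.0000  idx=[0, 1, 2, 3, 4, 5, 6, 7, 8, 9, 10, 11]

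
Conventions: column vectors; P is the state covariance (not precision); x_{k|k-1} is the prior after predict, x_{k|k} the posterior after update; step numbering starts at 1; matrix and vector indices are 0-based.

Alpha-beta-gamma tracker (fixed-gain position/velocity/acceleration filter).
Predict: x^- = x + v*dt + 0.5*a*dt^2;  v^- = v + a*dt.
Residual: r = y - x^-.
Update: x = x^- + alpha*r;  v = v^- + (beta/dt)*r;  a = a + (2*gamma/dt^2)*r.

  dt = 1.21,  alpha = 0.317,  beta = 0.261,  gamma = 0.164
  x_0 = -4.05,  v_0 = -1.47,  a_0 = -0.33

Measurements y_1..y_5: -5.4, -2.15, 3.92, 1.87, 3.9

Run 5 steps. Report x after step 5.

step 1: x_pred=-6.0703  r=0.6703  x^+=-5.8578  v^+=-1.7247  a^+=-0.1798
step 2: x_pred=-8.0764  r=5.9264  x^+=-6.1977  v^+=-0.6640  a^+=1.1478
step 3: x_pred=-6.1609  r=10.0809  x^+=-2.9652  v^+=2.8994  a^+=3.4062
step 4: x_pred=3.0365  r=-1.1665  x^+=2.6667  v^+=6.7693  a^+=3.1449
step 5: x_pred=13.1598  r=-9.2598  x^+=10.2244  v^+=8.5772  a^+=1.0704

x_post = 10.2244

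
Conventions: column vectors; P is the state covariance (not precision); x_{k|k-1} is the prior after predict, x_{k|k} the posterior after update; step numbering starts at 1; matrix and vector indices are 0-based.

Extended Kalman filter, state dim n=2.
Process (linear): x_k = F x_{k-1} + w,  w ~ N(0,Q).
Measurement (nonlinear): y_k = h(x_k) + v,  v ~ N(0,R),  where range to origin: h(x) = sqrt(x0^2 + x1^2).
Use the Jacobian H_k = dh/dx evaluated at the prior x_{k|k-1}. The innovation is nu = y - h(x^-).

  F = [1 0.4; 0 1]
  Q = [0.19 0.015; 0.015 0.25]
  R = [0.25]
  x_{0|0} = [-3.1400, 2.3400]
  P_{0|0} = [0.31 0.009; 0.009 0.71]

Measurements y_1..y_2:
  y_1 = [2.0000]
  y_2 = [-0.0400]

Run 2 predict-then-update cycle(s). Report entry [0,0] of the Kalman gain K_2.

step 1: x^-=[-2.2040, 2.3400]  P^-=[0.6208 0.3080; 0.3080 0.9600]  H_jac=[-0.6856 0.7279]  S=[0.7431]  K=[-0.2711; 0.6562]  nu=[-1.2145]  x^+=[-1.8748, 1.5430]  P^+=[0.5662 0.4402; 0.4402 0.6400]
step 2: x^-=[-1.2576, 1.5430]  P^-=[1.2107 0.7112; 0.7112 0.8900]  H_jac=[-0.6318 0.7752]  S=[0.5714]  K=[-0.3739; 0.4210]  nu=[-2.0305]  x^+=[-0.4984, 0.6882]  P^+=[1.1309 0.8011; 0.8011 0.7887]

K[0,0] = -0.3739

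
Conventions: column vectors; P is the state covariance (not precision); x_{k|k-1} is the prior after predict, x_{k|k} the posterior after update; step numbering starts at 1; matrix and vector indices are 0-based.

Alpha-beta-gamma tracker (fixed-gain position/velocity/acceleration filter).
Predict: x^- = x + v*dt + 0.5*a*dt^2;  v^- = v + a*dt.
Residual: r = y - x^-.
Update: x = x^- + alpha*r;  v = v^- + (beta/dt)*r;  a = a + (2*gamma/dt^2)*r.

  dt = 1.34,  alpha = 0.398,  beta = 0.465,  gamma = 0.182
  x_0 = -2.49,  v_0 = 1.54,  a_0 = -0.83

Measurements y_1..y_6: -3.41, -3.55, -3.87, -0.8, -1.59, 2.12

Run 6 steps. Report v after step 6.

v_post = 5.6537

step 1: x_pred=-1.1716  r=-2.2384  x^+=-2.0625  v^+=-0.3490  a^+=-1.2838
step 2: x_pred=-3.6827  r=0.1327  x^+=-3.6299  v^+=-2.0232  a^+=-1.2569
step 3: x_pred=-7.4693  r=3.5993  x^+=-6.0368  v^+=-2.4584  a^+=-0.5272
step 4: x_pred=-9.8044  r=9.0044  x^+=-6.2206  v^+=-0.0402  a^+=1.2981
step 5: x_pred=-5.1091  r=3.5191  x^+=-3.7085  v^+=2.9204  a^+=2.0115
step 6: x_pred=2.0108  r=0.1092  x^+=2.0543  v^+=5.6537  a^+=2.0336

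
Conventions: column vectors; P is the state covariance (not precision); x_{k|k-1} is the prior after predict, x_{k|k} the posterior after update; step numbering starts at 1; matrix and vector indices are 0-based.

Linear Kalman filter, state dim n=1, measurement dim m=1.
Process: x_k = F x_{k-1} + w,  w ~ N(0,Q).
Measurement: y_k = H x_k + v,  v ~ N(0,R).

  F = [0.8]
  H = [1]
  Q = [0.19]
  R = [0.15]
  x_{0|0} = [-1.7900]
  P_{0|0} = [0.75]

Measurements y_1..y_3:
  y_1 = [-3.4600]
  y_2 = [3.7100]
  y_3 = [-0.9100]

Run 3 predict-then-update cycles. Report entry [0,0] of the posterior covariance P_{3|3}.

P_post[0,0] = 0.0940

step 1: x^-=[-1.4320]  P^-=[0.6700]  S=[0.8200]  K=[0.8171]  nu=[-2.0280]  x^+=[-3.0890]  P^+=[0.1226]
step 2: x^-=[-2.4712]  P^-=[0.2684]  S=[0.4184]  K=[0.6415]  nu=[6.1812]  x^+=[1.4942]  P^+=[0.0962]
step 3: x^-=[1.1953]  P^-=[0.2516]  S=[0.4016]  K=[0.6265]  nu=[-2.1053]  x^+=[-0.1236]  P^+=[0.0940]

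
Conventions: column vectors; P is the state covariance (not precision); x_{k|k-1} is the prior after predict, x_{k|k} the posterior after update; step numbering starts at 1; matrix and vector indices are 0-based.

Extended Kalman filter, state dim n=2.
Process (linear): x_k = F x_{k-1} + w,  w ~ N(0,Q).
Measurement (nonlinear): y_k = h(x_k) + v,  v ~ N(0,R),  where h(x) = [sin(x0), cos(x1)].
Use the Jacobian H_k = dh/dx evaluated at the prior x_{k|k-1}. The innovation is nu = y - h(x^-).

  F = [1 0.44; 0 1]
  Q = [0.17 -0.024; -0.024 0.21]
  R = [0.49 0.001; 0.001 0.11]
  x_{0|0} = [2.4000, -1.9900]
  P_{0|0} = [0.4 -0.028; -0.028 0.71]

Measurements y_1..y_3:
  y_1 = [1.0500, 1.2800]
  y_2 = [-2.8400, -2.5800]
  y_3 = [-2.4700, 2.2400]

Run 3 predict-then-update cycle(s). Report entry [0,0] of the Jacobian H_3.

H_jac[0,0] = 0.0937

step 1: x^-=[1.5244, -1.9900]  P^-=[0.6828 0.2604; 0.2604 0.9200]  H_jac=[0.0464 0.0000; 0.0000 0.9134]  S=[0.4915 0.0120; 0.0120 0.8776]  K=[0.0578 0.2702; 0.0011 0.9576]  nu=[0.0511, 1.6870]  x^+=[1.9833, -0.3745]  P^+=[0.6167 0.0326; 0.0326 0.1153]
step 2: x^-=[1.8185, -0.3745]  P^-=[0.8377 0.0593; 0.0593 0.3253]  H_jac=[-0.2451 0.0000; 0.0000 0.3658]  S=[0.5403 -0.0043; -0.0043 0.1535]  K=[-0.3790 0.1307; -0.0207 0.7745]  nu=[-3.8095, -3.5107]  x^+=[2.8034, -3.0147]  P^+=[0.7571 0.0383; 0.0383 0.2328]
step 3: x^-=[1.4769, -3.0147]  P^-=[1.0058 0.1167; 0.1167 0.4428]  H_jac=[0.0937 0.0000; 0.0000 0.1265]  S=[0.4988 0.0024; 0.0024 0.1171]  K=[0.1884 0.1223; 0.0196 0.4782]  nu=[-3.4656, 3.2320]  x^+=[1.2192, -1.5373]  P^+=[0.9862 0.1078; 0.1078 0.4158]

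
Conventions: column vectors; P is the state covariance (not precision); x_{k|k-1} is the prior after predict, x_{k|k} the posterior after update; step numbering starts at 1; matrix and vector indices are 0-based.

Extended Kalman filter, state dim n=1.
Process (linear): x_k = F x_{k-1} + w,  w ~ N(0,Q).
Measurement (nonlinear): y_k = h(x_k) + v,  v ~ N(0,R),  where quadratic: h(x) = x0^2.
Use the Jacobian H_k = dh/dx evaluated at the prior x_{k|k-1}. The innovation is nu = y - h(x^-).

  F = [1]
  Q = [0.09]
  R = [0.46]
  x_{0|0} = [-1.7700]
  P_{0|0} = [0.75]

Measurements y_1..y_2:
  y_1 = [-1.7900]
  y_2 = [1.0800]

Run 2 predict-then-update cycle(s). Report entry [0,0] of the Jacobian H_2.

step 1: x^-=[-1.7700]  P^-=[0.8400]  H_jac=[-3.5400]  S=[10.9865]  K=[-0.2707]  nu=[-4.9229]  x^+=[-0.4376]  P^+=[0.0352]
step 2: x^-=[-0.4376]  P^-=[0.1252]  H_jac=[-0.8752]  S=[0.5559]  K=[-0.1971]  nu=[0.8885]  x^+=[-0.6127]  P^+=[0.1036]

H_jac[0,0] = -0.8752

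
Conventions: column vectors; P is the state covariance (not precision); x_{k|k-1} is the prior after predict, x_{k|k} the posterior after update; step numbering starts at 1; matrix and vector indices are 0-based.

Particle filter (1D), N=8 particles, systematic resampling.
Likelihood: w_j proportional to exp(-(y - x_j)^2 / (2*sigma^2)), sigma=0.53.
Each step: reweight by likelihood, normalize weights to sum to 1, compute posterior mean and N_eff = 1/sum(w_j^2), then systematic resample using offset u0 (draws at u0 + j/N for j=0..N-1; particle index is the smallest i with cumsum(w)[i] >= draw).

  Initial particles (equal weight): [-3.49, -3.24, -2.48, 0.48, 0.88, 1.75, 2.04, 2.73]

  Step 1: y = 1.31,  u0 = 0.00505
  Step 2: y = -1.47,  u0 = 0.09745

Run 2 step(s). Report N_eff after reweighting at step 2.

step 1: w=[0.0000, 0.0000, 0.0000, 0.1373, 0.3368, 0.3316, 0.1813, 0.0129]  mean=1.3478  Neff=3.6322  idx=[3, 3, 4, 4, 5, 5, 5, 6]
step 2: w=[0.4776, 0.4776, 0.0224, 0.0224, 0.0000, 0.0000, 0.0000, 0.0000]  mean=0.4979  Neff=2.1869  idx=[0, 0, 0, 0, 1, 1, 1, 2]

N_eff = 2.1869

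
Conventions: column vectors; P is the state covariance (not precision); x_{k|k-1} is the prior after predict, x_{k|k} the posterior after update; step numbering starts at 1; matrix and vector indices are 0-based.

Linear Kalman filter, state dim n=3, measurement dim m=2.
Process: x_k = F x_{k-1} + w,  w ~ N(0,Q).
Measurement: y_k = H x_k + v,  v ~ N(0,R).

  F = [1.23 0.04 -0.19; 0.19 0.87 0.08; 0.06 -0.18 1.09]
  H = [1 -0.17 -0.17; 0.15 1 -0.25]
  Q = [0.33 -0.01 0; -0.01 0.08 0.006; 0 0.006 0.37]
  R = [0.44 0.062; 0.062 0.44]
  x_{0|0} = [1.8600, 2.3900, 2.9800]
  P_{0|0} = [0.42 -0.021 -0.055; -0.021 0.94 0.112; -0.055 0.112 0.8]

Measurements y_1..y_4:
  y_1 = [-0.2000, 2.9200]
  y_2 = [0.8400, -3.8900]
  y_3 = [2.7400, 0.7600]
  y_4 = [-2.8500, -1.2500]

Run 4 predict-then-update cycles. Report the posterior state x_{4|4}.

x_post = [-0.3768, 1.0996, 4.7840]

step 1: x^-=[1.8172, 2.6711, 2.9296]  P^-=[1.0177 0.0645 -0.2013; 0.0645 0.8187 0.0259; -0.2013 0.0259 1.3018]  S=[1.5670 0.2458; 0.2458 1.3845]  K=[0.6522 0.0774; -0.1477 0.6199; -0.2418 -0.1952]  nu=[-1.0651, 0.7087]  x^+=[1.1774, 3.2678, 3.0488]  P^+=[0.3181 0.0525 0.1027; 0.0525 0.2975 0.1672; 0.1027 0.1672 1.1341]
step 2: x^-=[0.9997, 3.3106, 2.8057]  P^-=[0.8073 0.0933 -0.0755; 0.0933 0.3677 0.2408; -0.0755 0.2408 1.6749]  S=[1.3142 0.2728; 0.2728 0.8438]  K=[0.5945 0.0842; -0.0931 0.4111; -0.2773 -0.1346]  nu=[0.8801, -6.6491]  x^+=[0.9627, 0.4953, 3.4568]  P^+=[0.3095 0.0722 0.1790; 0.0722 0.2346 0.2813; 0.1790 0.2813 1.5382]
step 3: x^-=[0.5472, 0.8904, 3.7365]  P^-=[0.7734 0.0905 -0.0535; 0.0905 0.3471 0.4088; -0.0535 0.4088 2.1177]  S=[1.2956 0.2598; 0.2598 0.7636]  K=[0.5734 0.0929; -0.1043 0.3739; -0.3638 -0.0446]  nu=[2.9794, 0.7216]  x^+=[2.3226, 0.8495, 2.6203]  P^+=[0.3131 0.0883 0.2354; 0.0883 0.2465 0.4066; 0.2354 0.4066 1.9363]
step 4: x^-=[2.3929, 1.3900, 2.8426]  P^-=[0.7664 0.0862 -0.0544; 0.0862 0.3832 0.5710; -0.0544 0.5710 2.5490]  S=[1.3134 0.2464; 0.2464 0.7442]  K=[0.5601 0.1032; -0.1298 0.3834; -0.4548 0.0506]  nu=[-4.5234, -2.2883]  x^+=[-0.3768, 1.0996, 4.7840]  P^+=[0.3180 0.1026 0.2808; 0.1026 0.2762 0.5236; 0.2808 0.5236 2.2868]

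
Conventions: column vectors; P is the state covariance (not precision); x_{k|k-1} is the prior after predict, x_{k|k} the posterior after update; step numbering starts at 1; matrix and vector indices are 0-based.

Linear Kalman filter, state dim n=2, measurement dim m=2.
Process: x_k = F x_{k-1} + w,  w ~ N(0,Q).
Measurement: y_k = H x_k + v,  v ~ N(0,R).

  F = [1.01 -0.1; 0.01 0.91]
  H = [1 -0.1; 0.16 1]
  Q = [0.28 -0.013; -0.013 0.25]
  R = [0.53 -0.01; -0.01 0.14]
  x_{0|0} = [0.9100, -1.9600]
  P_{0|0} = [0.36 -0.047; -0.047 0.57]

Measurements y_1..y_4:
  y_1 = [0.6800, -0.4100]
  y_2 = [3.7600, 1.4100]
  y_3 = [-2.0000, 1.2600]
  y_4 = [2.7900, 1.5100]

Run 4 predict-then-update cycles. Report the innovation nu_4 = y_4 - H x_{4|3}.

step 1: x^-=[1.1151, -1.7745]  P^-=[0.6624 -0.1044; -0.1044 0.7212]  S=[1.2205 -0.0788; -0.0788 0.8448]  K=[0.5548 0.0537; -0.0913 0.8254]  nu=[-0.6125, 1.1861]  x^+=[0.8389, -0.7395]  P^+=[0.2891 -0.0443; -0.0443 0.1236]
step 2: x^-=[0.9213, -0.6646]  P^-=[0.5851 -0.0620; -0.0620 0.3515]  S=[1.1310 -0.0125; -0.0125 0.4867]  K=[0.5237 0.0785; -0.0781 0.6999]  nu=[2.7723, 1.9272]  x^+=[2.5242, 0.4677]  P^+=[0.2730 -0.0379; -0.0379 0.1048]
step 3: x^-=[2.5027, 0.4509]  P^-=[0.5672 -0.0546; -0.0546 0.3362]  S=[1.1114 -0.0066; -0.0066 0.4732]  K=[0.5157 0.0836; -0.0753 0.6909]  nu=[-4.4576, 0.4087]  x^+=[0.2381, 1.0688]  P^+=[0.2688 -0.0365; -0.0365 0.1033]
step 4: x^-=[0.1336, 0.9749]  P^-=[0.5626 -0.0532; -0.0532 0.3349]  S=[1.1066 -0.0058; -0.0058 0.4723]  K=[0.5137 0.0843; -0.0747 0.6902]  nu=[2.7539, 0.5137]  x^+=[1.5915, 1.1238]  P^+=[0.2678 -0.0362; -0.0362 0.1032]

innov = [2.7539, 0.5137]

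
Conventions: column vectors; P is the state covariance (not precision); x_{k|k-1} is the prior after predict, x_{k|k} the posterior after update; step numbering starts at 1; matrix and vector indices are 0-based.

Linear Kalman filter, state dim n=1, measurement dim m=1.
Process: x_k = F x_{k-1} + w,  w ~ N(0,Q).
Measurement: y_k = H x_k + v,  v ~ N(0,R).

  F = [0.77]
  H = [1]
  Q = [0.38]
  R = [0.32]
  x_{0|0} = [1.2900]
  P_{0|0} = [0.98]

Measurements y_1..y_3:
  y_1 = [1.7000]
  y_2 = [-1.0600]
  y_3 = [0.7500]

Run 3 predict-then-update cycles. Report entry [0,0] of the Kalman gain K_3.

step 1: x^-=[0.9933]  P^-=[0.9610]  S=[1.2810]  K=[0.7502]  nu=[0.7067]  x^+=[1.5235]  P^+=[0.2401]
step 2: x^-=[1.1731]  P^-=[0.5223]  S=[0.8423]  K=[0.6201]  nu=[-2.2331]  x^+=[-0.2117]  P^+=[0.1984]
step 3: x^-=[-0.1630]  P^-=[0.4977]  S=[0.8177]  K=[0.6086]  nu=[0.9130]  x^+=[0.3927]  P^+=[0.1948]

K[0,0] = 0.6086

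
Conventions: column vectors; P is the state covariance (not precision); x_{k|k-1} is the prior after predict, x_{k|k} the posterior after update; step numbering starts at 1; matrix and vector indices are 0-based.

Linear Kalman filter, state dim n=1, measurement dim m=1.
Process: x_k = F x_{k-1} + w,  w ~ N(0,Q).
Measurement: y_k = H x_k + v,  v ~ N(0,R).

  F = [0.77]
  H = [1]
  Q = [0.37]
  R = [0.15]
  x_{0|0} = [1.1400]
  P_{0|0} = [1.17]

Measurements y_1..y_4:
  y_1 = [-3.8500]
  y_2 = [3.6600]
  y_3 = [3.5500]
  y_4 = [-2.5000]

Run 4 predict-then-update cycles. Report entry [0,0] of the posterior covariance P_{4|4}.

P_post[0,0] = 0.1116

step 1: x^-=[0.8778]  P^-=[1.0637]  S=[1.2137]  K=[0.8764]  nu=[-4.7278]  x^+=[-3.2657]  P^+=[0.1315]
step 2: x^-=[-2.5146]  P^-=[0.4479]  S=[0.5979]  K=[0.7491]  nu=[6.1746]  x^+=[2.1110]  P^+=[0.1124]
step 3: x^-=[1.6255]  P^-=[0.4366]  S=[0.5866]  K=[0.7443]  nu=[1.9245]  x^+=[3.0579]  P^+=[0.1116]
step 4: x^-=[2.3546]  P^-=[0.4362]  S=[0.5862]  K=[0.7441]  nu=[-4.8546]  x^+=[-1.2578]  P^+=[0.1116]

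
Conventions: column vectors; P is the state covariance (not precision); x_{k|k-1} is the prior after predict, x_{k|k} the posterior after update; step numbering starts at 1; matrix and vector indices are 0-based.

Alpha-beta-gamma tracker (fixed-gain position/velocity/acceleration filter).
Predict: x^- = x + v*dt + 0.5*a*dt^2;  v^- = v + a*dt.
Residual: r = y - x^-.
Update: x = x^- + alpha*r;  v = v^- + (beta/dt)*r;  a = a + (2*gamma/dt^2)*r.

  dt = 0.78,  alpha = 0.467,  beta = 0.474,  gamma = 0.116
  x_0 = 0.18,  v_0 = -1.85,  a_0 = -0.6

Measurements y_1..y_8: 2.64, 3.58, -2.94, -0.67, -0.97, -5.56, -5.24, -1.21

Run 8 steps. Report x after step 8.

step 1: x_pred=-1.4455  r=4.0855  x^+=0.4624  v^+=0.1647  a^+=0.9579
step 2: x_pred=0.8823  r=2.6977  x^+=2.1421  v^+=2.5513  a^+=1.9866
step 3: x_pred=4.7365  r=-7.6765  x^+=1.1516  v^+=-0.5641  a^+=-0.9406
step 4: x_pred=0.4254  r=-1.0954  x^+=-0.0861  v^+=-1.9635  a^+=-1.3583
step 5: x_pred=-2.0308  r=1.0608  x^+=-1.5354  v^+=-2.3783  a^+=-0.9538
step 6: x_pred=-3.6807  r=-1.8793  x^+=-4.5583  v^+=-4.2643  a^+=-1.6705
step 7: x_pred=-8.3927  r=3.1527  x^+=-6.9204  v^+=-3.6515  a^+=-0.4683
step 8: x_pred=-9.9110  r=8.7010  x^+=-5.8476  v^+=1.2708  a^+=2.8496

x_post = -5.8476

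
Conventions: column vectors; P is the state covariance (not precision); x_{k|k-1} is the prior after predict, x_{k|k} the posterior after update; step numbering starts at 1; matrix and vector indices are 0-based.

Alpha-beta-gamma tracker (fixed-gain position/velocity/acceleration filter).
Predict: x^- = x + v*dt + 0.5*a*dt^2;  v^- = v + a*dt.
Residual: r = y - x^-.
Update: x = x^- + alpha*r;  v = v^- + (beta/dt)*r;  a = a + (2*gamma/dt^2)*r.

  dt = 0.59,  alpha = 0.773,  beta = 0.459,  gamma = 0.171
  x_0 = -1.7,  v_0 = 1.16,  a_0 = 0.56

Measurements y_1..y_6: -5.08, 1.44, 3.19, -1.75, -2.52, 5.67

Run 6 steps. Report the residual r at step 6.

step 1: x_pred=-0.9181  r=-4.1619  x^+=-4.1353  v^+=-1.7474  a^+=-3.5289
step 2: x_pred=-5.7804  r=7.2204  x^+=-0.1990  v^+=1.7878  a^+=3.5650
step 3: x_pred=1.4762  r=1.7138  x^+=2.8010  v^+=5.2244  a^+=5.2487
step 4: x_pred=6.7969  r=-8.5469  x^+=0.1901  v^+=1.6719  a^+=-3.1484
step 5: x_pred=0.6286  r=-3.1486  x^+=-1.8053  v^+=-2.6352  a^+=-6.2418
step 6: x_pred=-4.4464  r=10.1164  x^+=3.3736  v^+=1.5524  a^+=3.6973

resid = 10.1164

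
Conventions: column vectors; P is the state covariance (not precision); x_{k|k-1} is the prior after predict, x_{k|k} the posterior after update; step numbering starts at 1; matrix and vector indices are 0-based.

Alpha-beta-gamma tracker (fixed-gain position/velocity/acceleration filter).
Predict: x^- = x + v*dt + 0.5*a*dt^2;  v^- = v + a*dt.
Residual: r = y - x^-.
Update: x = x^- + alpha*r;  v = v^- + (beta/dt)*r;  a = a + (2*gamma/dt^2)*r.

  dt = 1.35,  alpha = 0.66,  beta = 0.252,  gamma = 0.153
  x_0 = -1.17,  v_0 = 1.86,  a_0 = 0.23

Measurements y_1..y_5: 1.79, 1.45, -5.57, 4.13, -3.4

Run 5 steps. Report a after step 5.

step 1: x_pred=1.5506  r=0.2394  x^+=1.7086  v^+=2.2152  a^+=0.2702
step 2: x_pred=4.9453  r=-3.4953  x^+=2.6384  v^+=1.9275  a^+=-0.3167
step 3: x_pred=4.9520  r=-10.5220  x^+=-1.9925  v^+=-0.4641  a^+=-2.0833
step 4: x_pred=-4.5175  r=8.6475  x^+=1.1898  v^+=-1.6624  a^+=-0.6314
step 5: x_pred=-1.6297  r=-1.7703  x^+=-2.7981  v^+=-2.8452  a^+=-0.9286

a_post = -0.9286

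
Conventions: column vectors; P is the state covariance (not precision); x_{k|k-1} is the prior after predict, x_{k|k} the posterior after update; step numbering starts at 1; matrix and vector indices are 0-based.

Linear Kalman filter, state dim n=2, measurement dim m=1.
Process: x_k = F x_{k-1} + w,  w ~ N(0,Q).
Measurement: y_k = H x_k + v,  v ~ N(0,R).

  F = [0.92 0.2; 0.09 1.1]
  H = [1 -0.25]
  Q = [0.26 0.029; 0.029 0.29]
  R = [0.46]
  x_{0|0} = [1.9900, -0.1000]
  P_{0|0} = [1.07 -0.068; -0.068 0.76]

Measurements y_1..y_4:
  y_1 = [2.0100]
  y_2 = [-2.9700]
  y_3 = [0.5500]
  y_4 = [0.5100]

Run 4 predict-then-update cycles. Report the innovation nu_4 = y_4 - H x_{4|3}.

innov = [0.6087]

step 1: x^-=[1.8108, 0.0691]  P^-=[1.1710 0.2148; 0.2148 1.2048]  S=[1.5989]  K=[0.6988; -0.0541]  nu=[0.2165]  x^+=[1.9621, 0.0574]  P^+=[0.3902 0.2752; 0.2752 1.2001]
step 2: x^-=[1.8166, 0.2397]  P^-=[0.7396 0.6088; 0.6088 1.7998]  S=[1.0077]  K=[0.5829; 0.1576]  nu=[-4.7267]  x^+=[-0.9386, -0.5052]  P^+=[0.3972 0.5162; 0.5162 1.7748]
step 3: x^-=[-0.9645, -0.6402]  P^-=[0.8571 0.9840; 0.9840 2.5429]  S=[0.9840]  K=[0.6210; 0.3539]  nu=[1.3545]  x^+=[-0.1234, -0.1608]  P^+=[0.4776 0.7677; 0.7677 2.4196]
step 4: x^-=[-0.1457, -0.1880]  P^-=[1.0435 1.3916; 1.3916 3.3736]  S=[1.0186]  K=[0.6829; 0.5382]  nu=[0.6087]  x^+=[0.2700, 0.1396]  P^+=[0.5685 1.0172; 1.0172 3.0786]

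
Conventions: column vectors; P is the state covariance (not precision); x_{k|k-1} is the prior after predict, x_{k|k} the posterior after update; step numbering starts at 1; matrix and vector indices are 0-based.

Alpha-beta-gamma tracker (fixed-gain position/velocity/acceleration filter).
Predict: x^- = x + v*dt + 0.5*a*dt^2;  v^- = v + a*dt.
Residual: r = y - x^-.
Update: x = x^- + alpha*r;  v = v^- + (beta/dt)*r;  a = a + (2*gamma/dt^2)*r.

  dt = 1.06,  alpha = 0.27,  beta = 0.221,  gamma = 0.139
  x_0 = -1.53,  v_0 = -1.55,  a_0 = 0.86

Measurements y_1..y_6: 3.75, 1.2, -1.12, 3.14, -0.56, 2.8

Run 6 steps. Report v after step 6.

v_post = -4.1748

step 1: x_pred=-2.6899  r=6.4399  x^+=-0.9511  v^+=0.7042  a^+=2.4533
step 2: x_pred=1.1737  r=0.0263  x^+=1.1808  v^+=3.3103  a^+=2.4598
step 3: x_pred=6.0716  r=-7.1916  x^+=4.1299  v^+=4.4183  a^+=0.6805
step 4: x_pred=9.1956  r=-6.0556  x^+=7.5606  v^+=3.8771  a^+=-0.8178
step 5: x_pred=11.2109  r=-11.7709  x^+=8.0328  v^+=0.5562  a^+=-3.7301
step 6: x_pred=6.5267  r=-3.7267  x^+=5.5205  v^+=-4.1748  a^+=-4.6522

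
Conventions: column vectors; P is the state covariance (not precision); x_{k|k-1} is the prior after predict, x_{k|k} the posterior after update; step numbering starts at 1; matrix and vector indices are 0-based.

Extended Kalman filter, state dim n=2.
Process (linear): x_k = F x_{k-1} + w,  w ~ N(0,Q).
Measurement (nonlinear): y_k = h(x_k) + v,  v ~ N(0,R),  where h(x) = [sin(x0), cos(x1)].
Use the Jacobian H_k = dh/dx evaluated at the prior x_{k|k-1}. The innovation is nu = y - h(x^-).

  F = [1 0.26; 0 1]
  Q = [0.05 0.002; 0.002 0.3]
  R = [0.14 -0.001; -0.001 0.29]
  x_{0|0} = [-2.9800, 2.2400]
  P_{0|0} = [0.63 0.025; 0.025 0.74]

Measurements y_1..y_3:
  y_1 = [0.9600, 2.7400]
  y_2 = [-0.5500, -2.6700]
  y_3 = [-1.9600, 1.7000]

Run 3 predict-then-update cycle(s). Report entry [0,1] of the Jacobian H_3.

H_jac[0,1] = 0.0000

step 1: x^-=[-2.3976, 2.2400]  P^-=[0.7430 0.2194; 0.2194 1.0400]  H_jac=[-0.7358 0.0000; 0.0000 -0.7843]  S=[0.5422 0.1256; 0.1256 0.9298]  K=[-0.9965 -0.0504; -0.0975 -0.8641]  nu=[1.6372, 3.3604]  x^+=[-4.1987, -0.8235]  P^+=[0.1895 0.0174; 0.0174 0.3194]
step 2: x^-=[-4.4128, -0.8235]  P^-=[0.2702 0.1024; 0.1024 0.6194]  H_jac=[-0.2952 0.0000; 0.0000 0.7335]  S=[0.1635 -0.0232; -0.0232 0.6233]  K=[-0.4730 0.1030; -0.0820 0.7259]  nu=[-1.5055, -3.3497]  x^+=[-4.0455, -3.1316]  P^+=[0.2247 0.0413; 0.0413 0.2871]
step 3: x^-=[-4.8597, -3.1316]  P^-=[0.3156 0.1180; 0.1180 0.5871]  H_jac=[0.1468 0.0000; 0.0000 0.0100]  S=[0.1468 -0.0008; -0.0008 0.2901]  K=[0.3157 0.0050; 0.1181 0.0205]  nu=[-2.9492, 2.7000]  x^+=[-5.7774, -3.4246]  P^+=[0.3010 0.1125; 0.1125 0.5849]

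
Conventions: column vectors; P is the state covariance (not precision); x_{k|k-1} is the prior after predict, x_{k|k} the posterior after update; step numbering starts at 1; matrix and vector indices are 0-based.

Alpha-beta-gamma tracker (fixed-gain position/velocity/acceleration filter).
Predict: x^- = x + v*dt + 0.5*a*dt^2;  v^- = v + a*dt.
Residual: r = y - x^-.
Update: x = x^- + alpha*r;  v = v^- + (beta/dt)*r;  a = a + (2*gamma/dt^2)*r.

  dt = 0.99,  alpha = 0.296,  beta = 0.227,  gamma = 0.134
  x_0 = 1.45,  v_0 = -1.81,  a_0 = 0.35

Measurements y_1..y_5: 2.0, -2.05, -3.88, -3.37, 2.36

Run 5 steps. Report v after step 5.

step 1: x_pred=-0.1704  r=2.1704  x^+=0.4721  v^+=-0.9658  a^+=0.9435
step 2: x_pred=-0.0218  r=-2.0282  x^+=-0.6221  v^+=-0.4969  a^+=0.3889
step 3: x_pred=-0.9235  r=-2.9565  x^+=-1.7986  v^+=-0.7898  a^+=-0.4196
step 4: x_pred=-2.7861  r=-0.5839  x^+=-2.9589  v^+=-1.3390  a^+=-0.5792
step 5: x_pred=-4.5684  r=6.9284  x^+=-2.5176  v^+=-0.3238  a^+=1.3153

v_post = -0.3238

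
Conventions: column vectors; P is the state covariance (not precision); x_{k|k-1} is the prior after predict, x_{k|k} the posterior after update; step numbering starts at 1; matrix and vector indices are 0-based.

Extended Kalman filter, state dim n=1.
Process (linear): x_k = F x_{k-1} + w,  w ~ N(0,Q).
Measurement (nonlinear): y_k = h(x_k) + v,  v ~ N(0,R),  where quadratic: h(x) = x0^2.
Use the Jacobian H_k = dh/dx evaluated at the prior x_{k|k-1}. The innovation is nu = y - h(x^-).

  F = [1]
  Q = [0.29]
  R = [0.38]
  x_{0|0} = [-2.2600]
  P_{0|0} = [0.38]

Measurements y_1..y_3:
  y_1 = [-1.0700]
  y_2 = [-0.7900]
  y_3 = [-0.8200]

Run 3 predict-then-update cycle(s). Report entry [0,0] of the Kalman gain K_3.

K[0,0] = -0.4139

step 1: x^-=[-2.2600]  P^-=[0.6700]  H_jac=[-4.5200]  S=[14.0684]  K=[-0.2153]  nu=[-6.1776]  x^+=[-0.9302]  P^+=[0.0181]
step 2: x^-=[-0.9302]  P^-=[0.3081]  H_jac=[-1.8604]  S=[1.4463]  K=[-0.3963]  nu=[-1.6553]  x^+=[-0.2742]  P^+=[0.0809]
step 3: x^-=[-0.2742]  P^-=[0.3709]  H_jac=[-0.5484]  S=[0.4916]  K=[-0.4139]  nu=[-0.8952]  x^+=[0.0963]  P^+=[0.2868]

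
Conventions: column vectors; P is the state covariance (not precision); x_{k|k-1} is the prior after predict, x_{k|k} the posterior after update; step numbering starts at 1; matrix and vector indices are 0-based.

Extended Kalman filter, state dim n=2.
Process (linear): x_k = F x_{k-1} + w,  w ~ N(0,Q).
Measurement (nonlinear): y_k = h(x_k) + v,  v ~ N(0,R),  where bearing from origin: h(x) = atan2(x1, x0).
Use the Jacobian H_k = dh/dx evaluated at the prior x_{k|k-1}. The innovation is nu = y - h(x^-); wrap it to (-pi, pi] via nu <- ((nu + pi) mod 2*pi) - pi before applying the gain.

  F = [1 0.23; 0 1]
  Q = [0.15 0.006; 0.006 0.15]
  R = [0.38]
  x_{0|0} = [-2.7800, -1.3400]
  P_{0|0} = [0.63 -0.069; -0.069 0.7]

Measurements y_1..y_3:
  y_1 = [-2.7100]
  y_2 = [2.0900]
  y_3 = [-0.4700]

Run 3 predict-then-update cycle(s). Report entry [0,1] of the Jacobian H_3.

H_jac[0,1] = -0.2647

step 1: x^-=[-3.0882, -1.3400]  P^-=[0.7853 0.0980; 0.0980 0.8500]  H_jac=[0.1182 -0.2725]  S=[0.4478]  K=[0.1477; -0.4914]  nu=[0.0222]  x^+=[-3.0849, -1.3509]  P^+=[0.7755 0.1305; 0.1305 0.7419]
step 2: x^-=[-3.3956, -1.3509]  P^-=[1.0248 0.3071; 0.3071 0.8919]  H_jac=[0.1012 -0.2543]  S=[0.4323]  K=[0.0591; -0.4526]  nu=[-1.4302]  x^+=[-3.4802, -0.7035]  P^+=[1.0233 0.3187; 0.3187 0.8033]
step 3: x^-=[-3.6420, -0.7035]  P^-=[1.3624 0.5095; 0.5095 0.9533]  H_jac=[0.0511 -0.2647]  S=[0.4366]  K=[-0.1493; -0.5183]  nu=[2.4808]  x^+=[-4.0125, -1.9894]  P^+=[1.3526 0.4757; 0.4757 0.8360]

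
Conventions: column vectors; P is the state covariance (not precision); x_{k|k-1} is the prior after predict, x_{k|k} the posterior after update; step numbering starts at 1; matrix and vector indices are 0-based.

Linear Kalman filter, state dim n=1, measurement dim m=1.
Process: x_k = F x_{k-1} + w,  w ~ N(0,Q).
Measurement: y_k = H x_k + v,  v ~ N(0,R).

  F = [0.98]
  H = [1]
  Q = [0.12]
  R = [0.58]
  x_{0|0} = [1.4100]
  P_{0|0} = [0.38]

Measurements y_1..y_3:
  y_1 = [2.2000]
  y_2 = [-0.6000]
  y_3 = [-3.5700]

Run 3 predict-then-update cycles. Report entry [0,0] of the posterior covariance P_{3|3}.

P_post[0,0] = 0.2137

step 1: x^-=[1.3818]  P^-=[0.4850]  S=[1.0650]  K=[0.4554]  nu=[0.8182]  x^+=[1.7544]  P^+=[0.2641]
step 2: x^-=[1.7193]  P^-=[0.3737]  S=[0.9537]  K=[0.3918]  nu=[-2.3193]  x^+=[0.8106]  P^+=[0.2273]
step 3: x^-=[0.7944]  P^-=[0.3383]  S=[0.9183]  K=[0.3684]  nu=[-4.3644]  x^+=[-0.8133]  P^+=[0.2137]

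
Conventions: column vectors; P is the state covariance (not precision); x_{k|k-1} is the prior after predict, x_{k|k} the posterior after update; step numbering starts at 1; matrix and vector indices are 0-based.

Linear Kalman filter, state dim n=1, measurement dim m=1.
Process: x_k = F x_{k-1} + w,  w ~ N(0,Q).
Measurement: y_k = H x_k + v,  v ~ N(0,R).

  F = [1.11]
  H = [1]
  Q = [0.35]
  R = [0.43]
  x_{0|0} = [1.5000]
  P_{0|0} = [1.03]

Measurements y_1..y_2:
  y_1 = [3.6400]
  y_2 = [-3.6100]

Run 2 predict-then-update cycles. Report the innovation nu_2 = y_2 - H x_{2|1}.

innov = [-7.1904]

step 1: x^-=[1.6650]  P^-=[1.6191]  S=[2.0491]  K=[0.7901]  nu=[1.9750]  x^+=[3.2255]  P^+=[0.3398]
step 2: x^-=[3.5804]  P^-=[0.7686]  S=[1.1986]  K=[0.6413]  nu=[-7.1904]  x^+=[-1.0305]  P^+=[0.2757]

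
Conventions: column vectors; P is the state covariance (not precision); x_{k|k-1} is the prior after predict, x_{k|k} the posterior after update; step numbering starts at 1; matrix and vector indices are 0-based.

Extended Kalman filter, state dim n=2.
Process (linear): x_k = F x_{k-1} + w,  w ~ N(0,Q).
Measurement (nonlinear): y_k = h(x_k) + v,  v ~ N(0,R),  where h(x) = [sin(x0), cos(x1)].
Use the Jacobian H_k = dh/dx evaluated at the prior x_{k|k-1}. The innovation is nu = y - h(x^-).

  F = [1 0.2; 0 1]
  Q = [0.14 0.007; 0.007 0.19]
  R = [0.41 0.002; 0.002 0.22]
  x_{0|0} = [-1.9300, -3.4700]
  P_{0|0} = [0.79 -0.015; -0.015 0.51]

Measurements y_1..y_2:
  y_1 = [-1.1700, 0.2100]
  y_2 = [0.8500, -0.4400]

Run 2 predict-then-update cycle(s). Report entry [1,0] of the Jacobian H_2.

step 1: x^-=[-2.6240, -3.4700]  P^-=[0.9444 0.0940; 0.0940 0.7000]  H_jac=[-0.8690 0.0000; 0.0000 -0.3225]  S=[1.1232 0.0283; 0.0283 0.2928]  K=[-0.7298 -0.0329; -0.0534 -0.7659]  nu=[-0.6752, 1.1566]  x^+=[-2.1692, -4.3197]  P^+=[0.3444 0.0270; 0.0270 0.5227]
step 2: x^-=[-3.0332, -4.3197]  P^-=[0.5161 0.1385; 0.1385 0.7127]  H_jac=[-0.9941 0.0000; 0.0000 -0.9239]  S=[0.9201 0.1292; 0.1292 0.8284]  K=[-0.5480 -0.0690; -0.0389 -0.7889]  nu=[0.9582, -0.0573]  x^+=[-3.5543, -4.3117]  P^+=[0.2261 0.0176; 0.0176 0.1879]

H_jac[1,0] = 0.0000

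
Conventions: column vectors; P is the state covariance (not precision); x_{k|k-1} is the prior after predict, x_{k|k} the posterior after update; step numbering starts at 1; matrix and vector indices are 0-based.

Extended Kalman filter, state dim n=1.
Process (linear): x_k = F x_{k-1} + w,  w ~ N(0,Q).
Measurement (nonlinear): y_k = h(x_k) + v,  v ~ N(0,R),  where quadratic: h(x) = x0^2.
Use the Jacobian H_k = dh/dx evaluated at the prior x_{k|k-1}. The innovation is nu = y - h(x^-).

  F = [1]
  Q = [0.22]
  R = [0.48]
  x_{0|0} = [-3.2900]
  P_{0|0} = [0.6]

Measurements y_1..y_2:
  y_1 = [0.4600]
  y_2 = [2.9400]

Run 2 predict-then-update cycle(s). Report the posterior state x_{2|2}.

step 1: x^-=[-3.2900]  P^-=[0.8200]  H_jac=[-6.5800]  S=[35.9830]  K=[-0.1499]  nu=[-10.3641]  x^+=[-1.7359]  P^+=[0.0109]
step 2: x^-=[-1.7359]  P^-=[0.2309]  H_jac=[-3.4718]  S=[3.2637]  K=[-0.2457]  nu=[-0.0734]  x^+=[-1.7179]  P^+=[0.0340]

x_post = [-1.7179]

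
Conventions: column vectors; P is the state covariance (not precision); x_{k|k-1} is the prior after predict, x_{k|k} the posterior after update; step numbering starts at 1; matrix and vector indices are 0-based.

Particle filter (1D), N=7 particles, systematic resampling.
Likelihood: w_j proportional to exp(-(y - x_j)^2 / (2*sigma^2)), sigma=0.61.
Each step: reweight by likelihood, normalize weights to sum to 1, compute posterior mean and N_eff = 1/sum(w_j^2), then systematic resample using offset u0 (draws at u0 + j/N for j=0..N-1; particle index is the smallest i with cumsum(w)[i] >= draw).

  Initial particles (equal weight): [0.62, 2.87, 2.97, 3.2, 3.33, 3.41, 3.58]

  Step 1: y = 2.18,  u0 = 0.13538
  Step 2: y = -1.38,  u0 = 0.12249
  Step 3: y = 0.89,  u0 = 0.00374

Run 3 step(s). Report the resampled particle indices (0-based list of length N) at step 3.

resampled_idx = [0, 0, 1, 2, 3, 4, 5]

step 1: w=[0.0235, 0.3262, 0.2674, 0.1528, 0.1046, 0.0810, 0.0444]  mean=3.0177  Neff=4.5184  idx=[1, 1, 2, 2, 3, 4, 6]
step 2: w=[0.3768, 0.3768, 0.1186, 0.1186, 0.0075, 0.0015, 0.0001]  mean=2.8969  Neff=3.2030  idx=[0, 0, 1, 1, 1, 2, 3]
step 3: w=[0.1624, 0.1624, 0.1624, 0.1624, 0.1624, 0.0941, 0.0941]  mean=2.8888  Neff=6.6883  idx=[0, 0, 1, 2, 3, 4, 5]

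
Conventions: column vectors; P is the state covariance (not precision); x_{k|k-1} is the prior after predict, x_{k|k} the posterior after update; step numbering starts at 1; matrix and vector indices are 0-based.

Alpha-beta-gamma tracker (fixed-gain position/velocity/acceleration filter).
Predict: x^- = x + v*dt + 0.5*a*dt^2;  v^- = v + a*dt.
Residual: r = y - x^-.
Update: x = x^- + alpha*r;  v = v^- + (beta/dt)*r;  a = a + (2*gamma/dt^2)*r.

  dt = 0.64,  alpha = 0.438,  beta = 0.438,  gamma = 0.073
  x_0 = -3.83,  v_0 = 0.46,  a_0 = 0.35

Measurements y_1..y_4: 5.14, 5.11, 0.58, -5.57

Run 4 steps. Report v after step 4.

step 1: x_pred=-3.4639  r=8.6039  x^+=0.3046  v^+=6.5723  a^+=3.4168
step 2: x_pred=5.2106  r=-0.1006  x^+=5.1666  v^+=8.6902  a^+=3.3810
step 3: x_pred=11.4207  r=-10.8407  x^+=6.6725  v^+=3.4349  a^+=-0.4832
step 4: x_pred=8.7719  r=-14.3419  x^+=2.4901  v^+=-6.6895  a^+=-5.5953

v_post = -6.6895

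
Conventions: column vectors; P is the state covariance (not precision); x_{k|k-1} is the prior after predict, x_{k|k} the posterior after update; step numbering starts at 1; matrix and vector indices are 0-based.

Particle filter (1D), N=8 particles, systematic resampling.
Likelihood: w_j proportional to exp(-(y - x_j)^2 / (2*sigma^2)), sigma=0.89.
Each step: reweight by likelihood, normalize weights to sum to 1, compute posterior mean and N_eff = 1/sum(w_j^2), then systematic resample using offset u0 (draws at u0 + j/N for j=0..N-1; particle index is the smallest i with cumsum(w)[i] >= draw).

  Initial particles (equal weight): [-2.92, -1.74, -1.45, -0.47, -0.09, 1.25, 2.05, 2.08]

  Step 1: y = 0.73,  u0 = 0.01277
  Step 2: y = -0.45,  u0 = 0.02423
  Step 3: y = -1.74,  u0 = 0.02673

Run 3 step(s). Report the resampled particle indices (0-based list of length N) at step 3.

step 1: w=[0.0001, 0.0081, 0.0190, 0.1537, 0.2496, 0.3217, 0.1270, 0.1208]  mean=0.7771  Neff=4.5339  idx=[2, 3, 4, 4, 5, 5, 6, 7]
step 2: w=[0.1424, 0.2677, 0.2468, 0.2468, 0.0432, 0.0432, 0.0052, 0.0047]  mean=-0.2484  Neff=4.5970  idx=[0, 1, 1, 1, 2, 2, 3, 3]
step 3: w=[0.3449, 0.1314, 0.1314, 0.1314, 0.0652, 0.0652, 0.0652, 0.0652]  mean=-0.7089  Neff=5.3255  idx=[0, 0, 0, 1, 2, 3, 4, 6]

resampled_idx = [0, 0, 0, 1, 2, 3, 4, 6]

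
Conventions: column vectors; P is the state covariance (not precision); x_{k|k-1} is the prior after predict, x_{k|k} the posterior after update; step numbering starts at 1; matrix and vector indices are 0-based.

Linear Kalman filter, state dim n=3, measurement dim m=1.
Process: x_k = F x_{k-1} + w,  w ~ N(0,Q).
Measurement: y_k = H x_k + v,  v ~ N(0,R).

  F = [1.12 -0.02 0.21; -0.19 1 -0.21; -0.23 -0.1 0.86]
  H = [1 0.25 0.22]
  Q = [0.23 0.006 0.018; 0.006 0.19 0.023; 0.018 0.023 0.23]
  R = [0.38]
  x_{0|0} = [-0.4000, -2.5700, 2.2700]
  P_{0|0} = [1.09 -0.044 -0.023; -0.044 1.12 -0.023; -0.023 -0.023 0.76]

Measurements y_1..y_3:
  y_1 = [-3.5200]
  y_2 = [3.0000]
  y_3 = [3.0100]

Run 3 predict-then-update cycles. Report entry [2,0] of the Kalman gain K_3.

step 1: x^-=[0.0801, -2.9707, 2.3012]  P^-=[1.6226 -0.3299 -0.1387; -0.3299 1.4074 -0.1870; -0.1387 -0.1870 0.8720]  S=[1.8862]  K=[0.8003; -0.0102; 0.0034]  nu=[-3.3637]  x^+=[-2.6120, -2.9365, 2.2898]  P^+=[0.4144 -0.3146 -0.1438; -0.3146 1.4072 -0.1869; -0.1438 -0.1869 0.8720]
step 2: x^-=[-2.3858, -2.9211, 2.8637]  P^-=[0.7369 -0.5027 -0.0191; -0.5027 1.8372 -0.3388; -0.0191 -0.3388 0.9855]  S=[0.9823]  K=[0.6179; -0.1201; 0.1150]  nu=[5.4861]  x^+=[1.0040, -3.5800, 3.4946]  P^+=[0.3618 -0.4298 -0.0889; -0.4298 1.8230 -0.3252; -0.0889 -0.3252 0.9725]
step 3: x^-=[1.9299, -4.5046, 3.1325]  P^-=[0.7076 -0.6786 0.0813; -0.6786 2.3618 -0.5047; 0.0813 -0.5047 1.0580]  S=[0.9274]  K=[0.5994; -0.2148; 0.2026]  nu=[1.5171]  x^+=[2.8392, -4.8305, 3.4398]  P^+=[0.3745 -0.5592 -0.0313; -0.5592 2.3190 -0.4644; -0.0313 -0.4644 1.0199]

K[2,0] = 0.2026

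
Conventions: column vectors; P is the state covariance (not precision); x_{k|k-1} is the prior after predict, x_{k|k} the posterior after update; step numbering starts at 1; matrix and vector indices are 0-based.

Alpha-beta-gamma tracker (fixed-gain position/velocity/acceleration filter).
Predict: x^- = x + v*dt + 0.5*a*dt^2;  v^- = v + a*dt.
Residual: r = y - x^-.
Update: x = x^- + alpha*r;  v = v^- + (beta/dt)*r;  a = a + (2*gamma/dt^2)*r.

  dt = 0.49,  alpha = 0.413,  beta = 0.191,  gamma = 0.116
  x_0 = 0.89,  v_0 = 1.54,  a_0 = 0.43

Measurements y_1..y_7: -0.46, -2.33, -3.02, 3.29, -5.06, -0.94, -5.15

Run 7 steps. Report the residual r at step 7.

step 1: x_pred=1.6962  r=-2.1562  x^+=0.8057  v^+=0.9102  a^+=-1.6535
step 2: x_pred=1.0532  r=-3.3832  x^+=-0.3441  v^+=-1.2188  a^+=-4.9226
step 3: x_pred=-1.5322  r=-1.4878  x^+=-2.1467  v^+=-4.2107  a^+=-6.3602
step 4: x_pred=-4.9735  r=8.2635  x^+=-1.5607  v^+=-4.1062  a^+=1.6245
step 5: x_pred=-3.3776  r=-1.6824  x^+=-4.0725  v^+=-3.9659  a^+=-0.0011
step 6: x_pred=-6.0159  r=5.0759  x^+=-3.9195  v^+=-1.9879  a^+=4.9036
step 7: x_pred=-4.3049  r=-0.8451  x^+=-4.6539  v^+=0.0855  a^+=4.0870

resid = -0.8451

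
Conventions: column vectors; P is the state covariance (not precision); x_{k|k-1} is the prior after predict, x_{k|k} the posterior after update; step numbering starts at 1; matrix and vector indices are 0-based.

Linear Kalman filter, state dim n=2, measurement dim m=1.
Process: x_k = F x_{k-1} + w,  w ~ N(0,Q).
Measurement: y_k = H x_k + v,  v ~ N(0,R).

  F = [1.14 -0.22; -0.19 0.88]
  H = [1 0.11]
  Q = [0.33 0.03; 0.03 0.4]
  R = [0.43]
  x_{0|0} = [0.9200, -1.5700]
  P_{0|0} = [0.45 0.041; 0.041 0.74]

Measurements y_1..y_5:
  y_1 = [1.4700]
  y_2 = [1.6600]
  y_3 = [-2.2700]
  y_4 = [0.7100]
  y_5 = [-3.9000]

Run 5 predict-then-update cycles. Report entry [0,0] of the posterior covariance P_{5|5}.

P_post[0,0] = 0.3352

step 1: x^-=[1.3942, -1.5564]  P^-=[0.9301 -0.1679; -0.1679 0.9756]  S=[1.3349]  K=[0.6829; -0.0454]  nu=[0.2470]  x^+=[1.5629, -1.5676]  P^+=[0.3076 -0.1265; -0.1265 0.9728]
step 2: x^-=[2.1266, -1.6764]  P^-=[0.8402 -0.3572; -0.3572 1.2068]  S=[1.2063]  K=[0.6640; -0.1861]  nu=[-0.2821]  x^+=[1.9392, -1.6239]  P^+=[0.3084 -0.2082; -0.2082 1.1650]
step 3: x^-=[2.5680, -1.7975]  P^-=[0.8916 -0.4799; -0.4799 1.3829]  S=[1.2328]  K=[0.6804; -0.2659]  nu=[-4.6402]  x^+=[-0.5894, -0.5638]  P^+=[0.3208 -0.2569; -0.2569 1.2958]
step 4: x^-=[-0.5479, -0.3842]  P^-=[0.9385 -0.5588; -0.5588 1.5009]  S=[1.2638]  K=[0.6940; -0.3115]  nu=[1.3002]  x^+=[0.3544, -0.7892]  P^+=[0.3298 -0.2856; -0.2856 1.3783]
step 5: x^-=[0.5777, -0.7618]  P^-=[0.9686 -0.6067; -0.6067 1.5748]  S=[1.2842]  K=[0.7023; -0.3375]  nu=[-4.3939]  x^+=[-2.5081, 0.7213]  P^+=[0.3352 -0.3023; -0.3023 1.4284]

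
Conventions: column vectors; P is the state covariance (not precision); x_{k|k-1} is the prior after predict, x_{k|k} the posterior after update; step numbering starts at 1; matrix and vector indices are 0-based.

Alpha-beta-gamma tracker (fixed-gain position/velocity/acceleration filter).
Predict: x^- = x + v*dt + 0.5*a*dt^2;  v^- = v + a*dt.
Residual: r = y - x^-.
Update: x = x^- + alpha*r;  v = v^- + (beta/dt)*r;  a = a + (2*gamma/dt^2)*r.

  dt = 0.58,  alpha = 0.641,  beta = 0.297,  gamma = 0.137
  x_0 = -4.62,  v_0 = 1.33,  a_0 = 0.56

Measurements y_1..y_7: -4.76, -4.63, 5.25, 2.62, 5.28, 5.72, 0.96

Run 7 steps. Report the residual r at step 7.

resid = -9.6034

step 1: x_pred=-3.7544  r=-1.0056  x^+=-4.3990  v^+=1.1399  a^+=-0.2591
step 2: x_pred=-3.7814  r=-0.8486  x^+=-4.3254  v^+=0.5551  a^+=-0.9502
step 3: x_pred=-4.1632  r=9.4132  x^+=1.8706  v^+=4.8242  a^+=6.7169
step 4: x_pred=5.7985  r=-3.1785  x^+=3.7611  v^+=7.0924  a^+=4.1280
step 5: x_pred=8.5690  r=-3.2890  x^+=6.4608  v^+=7.8025  a^+=1.4491
step 6: x_pred=11.2299  r=-5.5099  x^+=7.6981  v^+=5.8215  a^+=-3.0388
step 7: x_pred=10.5634  r=-9.6034  x^+=4.4076  v^+=-0.8586  a^+=-10.8608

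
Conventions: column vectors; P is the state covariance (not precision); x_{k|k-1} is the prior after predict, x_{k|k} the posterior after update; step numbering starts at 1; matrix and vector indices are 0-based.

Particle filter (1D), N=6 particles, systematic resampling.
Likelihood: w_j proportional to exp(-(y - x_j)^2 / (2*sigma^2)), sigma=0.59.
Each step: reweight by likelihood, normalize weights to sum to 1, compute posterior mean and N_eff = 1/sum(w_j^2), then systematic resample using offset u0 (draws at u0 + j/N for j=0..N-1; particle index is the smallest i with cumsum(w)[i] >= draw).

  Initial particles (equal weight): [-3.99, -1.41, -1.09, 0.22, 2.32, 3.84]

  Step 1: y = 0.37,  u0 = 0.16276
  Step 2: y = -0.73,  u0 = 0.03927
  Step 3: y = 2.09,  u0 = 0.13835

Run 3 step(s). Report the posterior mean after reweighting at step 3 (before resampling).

post_mean = 0.2200

step 1: w=[0.0000, 0.0103, 0.0455, 0.9402, 0.0041, 0.0000]  mean=0.1524  Neff=1.1285  idx=[3, 3, 3, 3, 3, 4]
step 2: w=[0.2000, 0.2000, 0.2000, 0.2000, 0.2000, 0.0000]  mean=0.2200  Neff=5.0000  idx=[0, 1, 1, 2, 3, 4]
step 3: w=[0.1667, 0.1667, 0.1667, 0.1667, 0.1667, 0.1667]  mean=0.2200  Neff=6.0000  idx=[0, 1, 2, 3, 4, 5]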